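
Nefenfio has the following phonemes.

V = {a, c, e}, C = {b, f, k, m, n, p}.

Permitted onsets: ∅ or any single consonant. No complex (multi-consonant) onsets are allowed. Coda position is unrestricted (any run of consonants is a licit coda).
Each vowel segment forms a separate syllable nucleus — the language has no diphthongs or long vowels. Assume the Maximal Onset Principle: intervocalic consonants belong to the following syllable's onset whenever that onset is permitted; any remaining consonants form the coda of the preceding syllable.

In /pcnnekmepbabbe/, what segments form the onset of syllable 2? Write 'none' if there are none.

n

Nuclei (vowels): c, e, e, a, e → 5 syllables.
V1 /c/ – V2 /e/: /nn/; trying suffixes from longest down, /n/ is the first permitted one, so coda /n/ | onset /n/.
V2 /e/ – V3 /e/: cluster /km/ — the longest permitted-onset suffix is /m/; onset = /m/, preceding coda = /k/.
V3 /e/ – V4 /a/: /pb/; trying suffixes from longest down, /b/ is the first permitted one, so coda /p/ | onset /b/.
V4 /a/ – V5 /e/: cluster /bb/ — the longest permitted-onset suffix is /b/; onset = /b/, preceding coda = /b/.
So the parse is pcn.nek.mep.bab.be.
Syllable 2 is /nek/: onset /n/, nucleus /e/, coda /k/.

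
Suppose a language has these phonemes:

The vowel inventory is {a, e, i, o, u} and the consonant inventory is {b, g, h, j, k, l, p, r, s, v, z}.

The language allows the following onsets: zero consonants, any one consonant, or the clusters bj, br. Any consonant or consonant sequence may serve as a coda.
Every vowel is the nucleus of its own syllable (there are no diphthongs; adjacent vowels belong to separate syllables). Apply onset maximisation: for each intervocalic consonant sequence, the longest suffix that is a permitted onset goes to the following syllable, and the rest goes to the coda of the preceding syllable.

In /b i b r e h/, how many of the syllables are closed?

Vowels present: i, e; each is a nucleus, giving 2 syllables.
σ1/σ2 boundary: cluster /br/ — /br/ is itself a permitted onset, so the whole cluster goes right; preceding coda = ∅.
Syllabification: bi.breh.
Classifying each syllable: /bi/ (open), /breh/ (closed).
Closed syllables: 1.

1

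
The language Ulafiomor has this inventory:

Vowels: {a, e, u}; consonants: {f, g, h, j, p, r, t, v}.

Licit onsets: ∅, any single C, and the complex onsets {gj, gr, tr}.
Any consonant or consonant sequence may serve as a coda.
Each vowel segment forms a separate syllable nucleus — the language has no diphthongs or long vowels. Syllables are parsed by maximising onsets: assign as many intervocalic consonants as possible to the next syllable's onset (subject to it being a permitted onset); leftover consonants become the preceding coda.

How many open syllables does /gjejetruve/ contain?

4

Nuclei (vowels): e, e, u, e → 4 syllables.
Between /e/ (V1) and /e/ (V2): /j/ is a single consonant, so it becomes the next onset.
Between /e/ (V2) and /u/ (V3): /tr/ is a licit onset in full, so it all attaches to the next syllable.
Between /u/ (V3) and /e/ (V4): /v/ → onset of the next syllable (single consonants are always licit onsets).
Syllabification: gje.je.tru.ve.
Classifying each syllable: /gje/ (open), /je/ (open), /tru/ (open), /ve/ (open).
Open syllables: 4.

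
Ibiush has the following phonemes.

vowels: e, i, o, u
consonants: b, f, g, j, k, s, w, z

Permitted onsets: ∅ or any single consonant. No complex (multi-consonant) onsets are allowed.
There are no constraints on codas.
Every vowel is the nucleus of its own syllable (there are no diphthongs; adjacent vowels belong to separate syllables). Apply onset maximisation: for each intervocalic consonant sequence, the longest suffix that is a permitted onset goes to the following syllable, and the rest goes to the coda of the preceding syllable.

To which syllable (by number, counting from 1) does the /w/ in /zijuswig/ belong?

Vowels present: i, u, i; each is a nucleus, giving 3 syllables.
V1 /i/ – V2 /u/: /j/ is a single consonant, so it becomes the next onset.
V2 /u/ – V3 /i/: /sw/ splits as /s/ + /w/ (/w/ is the longest suffix that is a licit onset).
Result: zi.jus.wig.
The /w/ is in the onset of syllable 3 (/wig/).

3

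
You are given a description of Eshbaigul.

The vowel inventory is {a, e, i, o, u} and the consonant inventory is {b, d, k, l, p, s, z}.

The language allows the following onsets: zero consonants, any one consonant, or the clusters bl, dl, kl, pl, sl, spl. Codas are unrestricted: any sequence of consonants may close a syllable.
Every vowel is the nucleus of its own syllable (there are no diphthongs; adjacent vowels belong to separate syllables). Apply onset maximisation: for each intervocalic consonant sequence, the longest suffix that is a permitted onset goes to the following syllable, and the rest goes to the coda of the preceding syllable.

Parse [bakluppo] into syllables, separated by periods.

Vowels present: a, u, o; each is a nucleus, giving 3 syllables.
V1 /a/ – V2 /u/: /kl/ is a licit onset in full, so it all attaches to the next syllable.
V2 /u/ – V3 /o/: /pp/; trying suffixes from longest down, /p/ is the first permitted one, so coda /p/ | onset /p/.

ba.klup.po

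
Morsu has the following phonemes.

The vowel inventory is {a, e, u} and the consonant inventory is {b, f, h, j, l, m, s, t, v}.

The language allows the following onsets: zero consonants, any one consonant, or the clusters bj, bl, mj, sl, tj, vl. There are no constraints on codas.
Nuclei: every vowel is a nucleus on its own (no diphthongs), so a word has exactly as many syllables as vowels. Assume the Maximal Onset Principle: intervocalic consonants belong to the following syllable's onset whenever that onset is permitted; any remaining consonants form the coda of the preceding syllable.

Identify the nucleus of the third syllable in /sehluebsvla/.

e

The vowels are e, u, e, a — 4 nuclei, so 4 syllables.
The third nucleus (vowel 3 from the left) is /e/.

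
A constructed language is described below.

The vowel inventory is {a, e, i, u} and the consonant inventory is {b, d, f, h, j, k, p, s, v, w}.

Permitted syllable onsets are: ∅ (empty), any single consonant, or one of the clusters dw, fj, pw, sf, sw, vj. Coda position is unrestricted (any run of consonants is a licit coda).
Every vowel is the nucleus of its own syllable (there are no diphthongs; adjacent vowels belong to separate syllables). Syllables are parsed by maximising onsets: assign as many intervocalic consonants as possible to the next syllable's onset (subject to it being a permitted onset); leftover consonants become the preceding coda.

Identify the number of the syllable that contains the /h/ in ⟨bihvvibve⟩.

1

Vowels present: i, i, e; each is a nucleus, giving 3 syllables.
/i…i/ gap (V1→V2): /hvv/; trying suffixes from longest down, /v/ is the first permitted one, so coda /hv/ | onset /v/.
/i…e/ gap (V2→V3): /bv/ — longest licit onset from the right is /v/, leaving /b/ as coda.
So the parse is bihv.vib.ve.
The /h/ is in the coda of syllable 1 (/bihv/).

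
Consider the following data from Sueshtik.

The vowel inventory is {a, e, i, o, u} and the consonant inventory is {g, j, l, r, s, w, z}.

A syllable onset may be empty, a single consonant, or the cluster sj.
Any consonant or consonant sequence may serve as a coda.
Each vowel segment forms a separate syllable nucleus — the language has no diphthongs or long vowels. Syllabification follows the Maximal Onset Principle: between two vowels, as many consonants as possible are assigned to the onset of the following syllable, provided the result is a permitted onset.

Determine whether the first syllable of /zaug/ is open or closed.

open

The vowels are a, u — 2 nuclei, so 2 syllables.
V1 /a/ – V2 /u/: nothing intervenes; syllable break is V.V.
Syllabification: za.ug.
Syllable 1 is /za/; it ends in its nucleus with no coda, so it is open.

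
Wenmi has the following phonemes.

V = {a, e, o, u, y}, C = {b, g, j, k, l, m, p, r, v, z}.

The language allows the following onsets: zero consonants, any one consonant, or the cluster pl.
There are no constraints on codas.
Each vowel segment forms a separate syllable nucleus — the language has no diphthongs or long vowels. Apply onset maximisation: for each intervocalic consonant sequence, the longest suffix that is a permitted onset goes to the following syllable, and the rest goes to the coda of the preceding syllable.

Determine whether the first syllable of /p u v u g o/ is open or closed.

open

The vowels are u, u, o — 3 nuclei, so 3 syllables.
Between /u/ (V1) and /u/ (V2): /v/ → onset of the next syllable (single consonants are always licit onsets).
Between /u/ (V2) and /o/ (V3): just /g/ — single C goes to the following onset.
So the parse is pu.vu.go.
Syllable 1 is /pu/; it ends in its nucleus with no coda, so it is open.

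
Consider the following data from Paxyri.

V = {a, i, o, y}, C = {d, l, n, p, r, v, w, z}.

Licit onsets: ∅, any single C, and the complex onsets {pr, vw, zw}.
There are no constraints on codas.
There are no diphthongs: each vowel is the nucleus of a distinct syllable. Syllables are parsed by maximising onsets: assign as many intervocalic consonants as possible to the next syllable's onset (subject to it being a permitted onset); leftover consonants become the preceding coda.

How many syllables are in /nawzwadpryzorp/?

4

Vowels present: a, a, y, o; each is a nucleus, giving 4 syllables.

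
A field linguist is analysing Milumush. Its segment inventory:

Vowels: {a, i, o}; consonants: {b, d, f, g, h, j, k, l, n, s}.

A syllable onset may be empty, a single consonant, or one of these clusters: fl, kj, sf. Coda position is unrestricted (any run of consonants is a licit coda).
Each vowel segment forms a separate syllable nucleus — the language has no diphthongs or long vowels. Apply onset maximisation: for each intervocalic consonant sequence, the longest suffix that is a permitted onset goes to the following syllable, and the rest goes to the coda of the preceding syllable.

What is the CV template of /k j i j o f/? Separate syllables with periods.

The vowels are i, o — 2 nuclei, so 2 syllables.
V1 /i/ – V2 /o/: /j/ is a single consonant, so it becomes the next onset.
Syllabification: kji.jof.
Mapping each syllable to C/V: /kji/ → CCV, /jof/ → CVC.

CCV.CVC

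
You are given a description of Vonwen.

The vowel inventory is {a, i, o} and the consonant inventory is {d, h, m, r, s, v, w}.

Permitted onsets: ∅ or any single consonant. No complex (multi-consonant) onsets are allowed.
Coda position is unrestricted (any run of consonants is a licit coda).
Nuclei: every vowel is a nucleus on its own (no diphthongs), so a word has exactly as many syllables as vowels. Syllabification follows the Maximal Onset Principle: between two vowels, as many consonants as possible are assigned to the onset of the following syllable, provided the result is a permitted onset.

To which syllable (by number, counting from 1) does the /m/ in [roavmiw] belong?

3

Nuclei (vowels): o, a, i → 3 syllables.
σ1/σ2 boundary: no consonants, so the boundary falls immediately after /o/.
σ2/σ3 boundary: /vm/ splits as /v/ + /m/ (/m/ is the longest suffix that is a licit onset).
Result: ro.av.miw.
The /m/ is in the onset of syllable 3 (/miw/).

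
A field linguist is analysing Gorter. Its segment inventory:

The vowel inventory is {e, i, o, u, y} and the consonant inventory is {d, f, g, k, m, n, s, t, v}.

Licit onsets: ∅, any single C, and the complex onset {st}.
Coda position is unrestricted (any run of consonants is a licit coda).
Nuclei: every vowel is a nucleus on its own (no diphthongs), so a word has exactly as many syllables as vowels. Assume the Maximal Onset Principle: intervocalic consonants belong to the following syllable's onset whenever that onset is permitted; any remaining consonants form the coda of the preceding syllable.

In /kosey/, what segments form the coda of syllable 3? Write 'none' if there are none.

none

Vowels present: o, e, y; each is a nucleus, giving 3 syllables.
/o…e/ gap (V1→V2): /s/ → onset of the next syllable (single consonants are always licit onsets).
/e…y/ gap (V2→V3): hiatus — the boundary sits between the two vowels.
Syllabification: ko.se.y.
Syllable 3 is /y/: onset ∅, nucleus /y/, coda ∅.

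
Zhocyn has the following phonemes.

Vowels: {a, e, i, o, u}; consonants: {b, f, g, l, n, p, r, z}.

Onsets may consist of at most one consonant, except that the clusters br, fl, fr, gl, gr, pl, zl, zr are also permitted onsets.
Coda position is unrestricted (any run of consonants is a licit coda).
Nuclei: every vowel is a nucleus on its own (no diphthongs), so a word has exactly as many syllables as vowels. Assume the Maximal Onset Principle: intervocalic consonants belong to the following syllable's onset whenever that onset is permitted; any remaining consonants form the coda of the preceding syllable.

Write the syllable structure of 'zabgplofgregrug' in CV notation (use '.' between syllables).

CVCC.CCVC.CCV.CCVC

The vowels are a, o, e, u — 4 nuclei, so 4 syllables.
/a…o/ gap (V1→V2): /bgpl/; trying suffixes from longest down, /pl/ is the first permitted one, so coda /bg/ | onset /pl/.
/o…e/ gap (V2→V3): /fgr/ splits as /f/ + /gr/ (/gr/ is the longest suffix that is a licit onset).
/e…u/ gap (V3→V4): /gr/ is a licit onset in full, so it all attaches to the next syllable.
Syllabification: zabg.plof.gre.grug.
Mapping each syllable to C/V: /zabg/ → CVCC, /plof/ → CCVC, /gre/ → CCV, /grug/ → CCVC.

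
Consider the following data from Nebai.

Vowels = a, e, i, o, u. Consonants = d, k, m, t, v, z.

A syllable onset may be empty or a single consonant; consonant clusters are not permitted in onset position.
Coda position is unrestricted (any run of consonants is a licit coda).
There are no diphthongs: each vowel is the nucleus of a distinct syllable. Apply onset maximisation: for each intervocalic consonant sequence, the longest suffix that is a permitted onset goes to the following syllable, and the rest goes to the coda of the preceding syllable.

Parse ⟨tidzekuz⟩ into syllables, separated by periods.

Vowels present: i, e, u; each is a nucleus, giving 3 syllables.
Between /i/ (V1) and /e/ (V2): /dz/ — longest licit onset from the right is /z/, leaving /d/ as coda.
Between /e/ (V2) and /u/ (V3): /k/ is a single consonant, so it becomes the next onset.

tid.ze.kuz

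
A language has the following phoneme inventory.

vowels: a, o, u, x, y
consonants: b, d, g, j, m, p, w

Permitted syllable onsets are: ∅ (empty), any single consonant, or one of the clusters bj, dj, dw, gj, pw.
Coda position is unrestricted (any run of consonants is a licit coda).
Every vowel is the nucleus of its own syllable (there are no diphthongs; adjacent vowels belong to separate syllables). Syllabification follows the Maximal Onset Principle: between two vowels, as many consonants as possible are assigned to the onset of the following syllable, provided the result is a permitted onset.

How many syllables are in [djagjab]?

Nuclei (vowels): a, a → 2 syllables.

2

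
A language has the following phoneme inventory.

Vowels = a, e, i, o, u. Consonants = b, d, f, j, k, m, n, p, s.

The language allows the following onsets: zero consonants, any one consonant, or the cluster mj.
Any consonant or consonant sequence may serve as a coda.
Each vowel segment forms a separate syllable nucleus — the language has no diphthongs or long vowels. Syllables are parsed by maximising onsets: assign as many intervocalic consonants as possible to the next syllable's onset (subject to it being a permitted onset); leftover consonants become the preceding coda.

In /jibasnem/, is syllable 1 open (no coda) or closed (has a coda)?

open

Nuclei (vowels): i, a, e → 3 syllables.
σ1/σ2 boundary: just /b/ — single C goes to the following onset.
σ2/σ3 boundary: /sn/ — longest licit onset from the right is /n/, leaving /s/ as coda.
Putting it together: ji.bas.nem.
Syllable 1 is /ji/; it ends in its nucleus with no coda, so it is open.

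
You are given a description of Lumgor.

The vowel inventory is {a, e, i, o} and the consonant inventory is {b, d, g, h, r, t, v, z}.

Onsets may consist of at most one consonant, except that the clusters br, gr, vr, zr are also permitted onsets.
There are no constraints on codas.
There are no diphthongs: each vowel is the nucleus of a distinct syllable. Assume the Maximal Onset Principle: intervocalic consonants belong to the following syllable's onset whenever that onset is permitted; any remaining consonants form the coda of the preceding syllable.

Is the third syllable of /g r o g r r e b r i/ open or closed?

open

Vowels present: o, e, i; each is a nucleus, giving 3 syllables.
V1 /o/ – V2 /e/: /grr/ splits as /gr/ + /r/ (/r/ is the longest suffix that is a licit onset).
V2 /e/ – V3 /i/: cluster /br/ — /br/ is itself a permitted onset, so the whole cluster goes right; preceding coda = ∅.
So the parse is grogr.re.bri.
Syllable 3 is /bri/; it ends in its nucleus with no coda, so it is open.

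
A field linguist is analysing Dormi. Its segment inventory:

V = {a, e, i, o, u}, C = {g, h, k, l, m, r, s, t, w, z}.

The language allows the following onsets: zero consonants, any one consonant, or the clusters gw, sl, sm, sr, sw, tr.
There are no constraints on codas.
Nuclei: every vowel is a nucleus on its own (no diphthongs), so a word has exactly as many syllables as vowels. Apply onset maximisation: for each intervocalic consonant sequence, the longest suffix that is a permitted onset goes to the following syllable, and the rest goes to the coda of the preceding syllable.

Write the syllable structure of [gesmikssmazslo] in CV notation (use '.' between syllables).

CV.CCVCC.CCVC.CCV

Vowels present: e, i, a, o; each is a nucleus, giving 4 syllables.
V1 /e/ – V2 /i/: /sm/ — entire cluster is a permitted onset → onset /sm/, coda ∅.
V2 /i/ – V3 /a/: /kssm/ — longest licit onset from the right is /sm/, leaving /ks/ as coda.
V3 /a/ – V4 /o/: /zsl/ splits as /z/ + /sl/ (/sl/ is the longest suffix that is a licit onset).
Syllabification: ge.smiks.smaz.slo.
Mapping each syllable to C/V: /ge/ → CV, /smiks/ → CCVCC, /smaz/ → CCVC, /slo/ → CCV.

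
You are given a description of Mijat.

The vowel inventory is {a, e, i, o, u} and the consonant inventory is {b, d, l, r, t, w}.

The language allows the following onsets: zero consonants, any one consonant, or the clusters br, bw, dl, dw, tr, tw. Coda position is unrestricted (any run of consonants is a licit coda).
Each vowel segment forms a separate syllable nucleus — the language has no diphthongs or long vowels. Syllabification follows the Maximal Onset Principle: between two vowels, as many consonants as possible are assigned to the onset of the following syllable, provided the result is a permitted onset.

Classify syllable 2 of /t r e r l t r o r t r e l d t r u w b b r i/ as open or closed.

Nuclei (vowels): e, o, e, u, i → 5 syllables.
Between /e/ (V1) and /o/ (V2): /rltr/ splits as /rl/ + /tr/ (/tr/ is the longest suffix that is a licit onset).
Between /o/ (V2) and /e/ (V3): cluster /rtr/ — the longest permitted-onset suffix is /tr/; onset = /tr/, preceding coda = /r/.
Between /e/ (V3) and /u/ (V4): /ldtr/ splits as /ld/ + /tr/ (/tr/ is the longest suffix that is a licit onset).
Between /u/ (V4) and /i/ (V5): /wbbr/; trying suffixes from longest down, /br/ is the first permitted one, so coda /wb/ | onset /br/.
Result: trerl.tror.treld.truwb.bri.
Syllable 2 is /tror/ with coda /r/, so it is closed.

closed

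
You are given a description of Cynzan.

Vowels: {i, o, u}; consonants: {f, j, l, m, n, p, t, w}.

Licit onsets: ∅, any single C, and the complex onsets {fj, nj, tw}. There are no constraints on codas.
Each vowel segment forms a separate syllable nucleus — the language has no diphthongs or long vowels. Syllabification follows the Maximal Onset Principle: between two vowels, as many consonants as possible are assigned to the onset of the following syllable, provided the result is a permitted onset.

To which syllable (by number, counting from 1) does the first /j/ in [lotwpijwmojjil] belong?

2

Vowels present: o, i, o, i; each is a nucleus, giving 4 syllables.
/o…i/ gap (V1→V2): /twp/ — longest licit onset from the right is /p/, leaving /tw/ as coda.
/i…o/ gap (V2→V3): cluster /jwm/ — the longest permitted-onset suffix is /m/; onset = /m/, preceding coda = /jw/.
/o…i/ gap (V3→V4): /jj/; trying suffixes from longest down, /j/ is the first permitted one, so coda /j/ | onset /j/.
So the parse is lotw.pijw.moj.jil.
The first /j/ is in the coda of syllable 2 (/pijw/).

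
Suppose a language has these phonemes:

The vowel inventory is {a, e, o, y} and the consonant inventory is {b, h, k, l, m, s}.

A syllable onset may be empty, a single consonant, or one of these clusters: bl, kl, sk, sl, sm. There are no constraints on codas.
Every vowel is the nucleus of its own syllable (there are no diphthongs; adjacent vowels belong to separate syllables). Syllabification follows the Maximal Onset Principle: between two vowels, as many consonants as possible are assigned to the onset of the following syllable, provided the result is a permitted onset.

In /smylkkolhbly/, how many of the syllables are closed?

2

Vowels present: y, o, y; each is a nucleus, giving 3 syllables.
V1 /y/ – V2 /o/: /lkk/ splits as /lk/ + /k/ (/k/ is the longest suffix that is a licit onset).
V2 /o/ – V3 /y/: cluster /lhbl/ — the longest permitted-onset suffix is /bl/; onset = /bl/, preceding coda = /lh/.
Putting it together: smylk.kolh.bly.
Classifying each syllable: /smylk/ (closed), /kolh/ (closed), /bly/ (open).
Closed syllables: 2.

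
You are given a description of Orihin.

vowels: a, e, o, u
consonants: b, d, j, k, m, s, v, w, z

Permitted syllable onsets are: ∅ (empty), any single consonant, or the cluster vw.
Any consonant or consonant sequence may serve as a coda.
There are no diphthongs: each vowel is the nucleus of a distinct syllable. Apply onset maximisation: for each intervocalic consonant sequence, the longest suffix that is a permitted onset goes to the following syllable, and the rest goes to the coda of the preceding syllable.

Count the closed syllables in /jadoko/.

0

The vowels are a, o, o — 3 nuclei, so 3 syllables.
σ1/σ2 boundary: /d/ is a single consonant, so it becomes the next onset.
σ2/σ3 boundary: /k/ is a single consonant, so it becomes the next onset.
Syllabification: ja.do.ko.
Classifying each syllable: /ja/ (open), /do/ (open), /ko/ (open).
Closed syllables: 0.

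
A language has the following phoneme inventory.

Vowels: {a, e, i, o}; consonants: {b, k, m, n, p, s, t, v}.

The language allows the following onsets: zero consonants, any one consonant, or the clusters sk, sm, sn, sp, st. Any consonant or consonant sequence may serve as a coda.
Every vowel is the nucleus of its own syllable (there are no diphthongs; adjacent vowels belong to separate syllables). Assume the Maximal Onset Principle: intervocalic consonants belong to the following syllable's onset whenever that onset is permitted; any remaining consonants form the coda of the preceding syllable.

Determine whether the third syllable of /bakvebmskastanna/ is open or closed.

open

The vowels are a, e, a, a, a — 5 nuclei, so 5 syllables.
σ1/σ2 boundary: /kv/ — longest licit onset from the right is /v/, leaving /k/ as coda.
σ2/σ3 boundary: cluster /bmsk/ — the longest permitted-onset suffix is /sk/; onset = /sk/, preceding coda = /bm/.
σ3/σ4 boundary: /st/ — entire cluster is a permitted onset → onset /st/, coda ∅.
σ4/σ5 boundary: /nn/; trying suffixes from longest down, /n/ is the first permitted one, so coda /n/ | onset /n/.
So the parse is bak.vebm.ska.stan.na.
Syllable 3 is /ska/; it ends in its nucleus with no coda, so it is open.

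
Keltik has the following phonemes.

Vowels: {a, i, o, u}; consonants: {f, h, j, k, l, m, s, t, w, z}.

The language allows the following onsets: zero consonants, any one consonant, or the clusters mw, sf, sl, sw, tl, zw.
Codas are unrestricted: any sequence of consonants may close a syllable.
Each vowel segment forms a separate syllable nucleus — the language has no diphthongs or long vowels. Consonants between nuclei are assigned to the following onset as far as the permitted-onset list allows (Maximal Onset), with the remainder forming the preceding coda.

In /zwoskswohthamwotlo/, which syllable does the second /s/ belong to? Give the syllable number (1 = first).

2

The vowels are o, o, a, o, o — 5 nuclei, so 5 syllables.
Between /o/ (V1) and /o/ (V2): cluster /sksw/ — the longest permitted-onset suffix is /sw/; onset = /sw/, preceding coda = /sk/.
Between /o/ (V2) and /a/ (V3): /hth/ splits as /ht/ + /h/ (/h/ is the longest suffix that is a licit onset).
Between /a/ (V3) and /o/ (V4): /mw/ — entire cluster is a permitted onset → onset /mw/, coda ∅.
Between /o/ (V4) and /o/ (V5): /tl/ is a licit onset in full, so it all attaches to the next syllable.
So the parse is zwosk.swoht.ha.mwo.tlo.
The second /s/ is in the onset of syllable 2 (/swoht/).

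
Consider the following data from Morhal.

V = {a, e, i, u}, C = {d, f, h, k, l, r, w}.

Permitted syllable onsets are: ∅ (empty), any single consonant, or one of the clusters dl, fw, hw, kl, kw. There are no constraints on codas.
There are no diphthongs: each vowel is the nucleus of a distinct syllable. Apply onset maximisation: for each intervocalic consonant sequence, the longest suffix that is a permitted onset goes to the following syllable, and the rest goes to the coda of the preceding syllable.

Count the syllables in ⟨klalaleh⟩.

3

The vowels are a, a, e — 3 nuclei, so 3 syllables.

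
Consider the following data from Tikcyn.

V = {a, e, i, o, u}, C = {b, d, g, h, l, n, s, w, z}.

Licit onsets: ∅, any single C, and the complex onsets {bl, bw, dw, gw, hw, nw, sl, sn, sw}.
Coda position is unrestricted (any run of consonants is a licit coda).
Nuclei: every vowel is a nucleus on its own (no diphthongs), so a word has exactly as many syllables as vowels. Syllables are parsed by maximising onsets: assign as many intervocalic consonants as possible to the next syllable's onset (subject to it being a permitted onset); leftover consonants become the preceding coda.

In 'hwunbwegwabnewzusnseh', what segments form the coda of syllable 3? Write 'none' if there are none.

Vowels present: u, e, a, e, u, e; each is a nucleus, giving 6 syllables.
Between /u/ (V1) and /e/ (V2): /nbw/ splits as /n/ + /bw/ (/bw/ is the longest suffix that is a licit onset).
Between /e/ (V2) and /a/ (V3): /gw/ is a licit onset in full, so it all attaches to the next syllable.
Between /a/ (V3) and /e/ (V4): /bn/; trying suffixes from longest down, /n/ is the first permitted one, so coda /b/ | onset /n/.
Between /e/ (V4) and /u/ (V5): /wz/ splits as /w/ + /z/ (/z/ is the longest suffix that is a licit onset).
Between /u/ (V5) and /e/ (V6): /sns/ splits as /sn/ + /s/ (/s/ is the longest suffix that is a licit onset).
Result: hwun.bwe.gwab.new.zusn.seh.
Syllable 3 is /gwab/: onset /gw/, nucleus /a/, coda /b/.

b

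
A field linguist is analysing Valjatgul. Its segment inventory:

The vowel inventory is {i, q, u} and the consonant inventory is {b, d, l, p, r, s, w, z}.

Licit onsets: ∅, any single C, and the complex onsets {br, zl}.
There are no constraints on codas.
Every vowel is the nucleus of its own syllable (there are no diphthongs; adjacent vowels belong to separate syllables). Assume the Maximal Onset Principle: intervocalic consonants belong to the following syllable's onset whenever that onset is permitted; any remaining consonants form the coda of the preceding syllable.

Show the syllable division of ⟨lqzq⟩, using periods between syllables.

The vowels are q, q — 2 nuclei, so 2 syllables.
σ1/σ2 boundary: /z/ → onset of the next syllable (single consonants are always licit onsets).

lq.zq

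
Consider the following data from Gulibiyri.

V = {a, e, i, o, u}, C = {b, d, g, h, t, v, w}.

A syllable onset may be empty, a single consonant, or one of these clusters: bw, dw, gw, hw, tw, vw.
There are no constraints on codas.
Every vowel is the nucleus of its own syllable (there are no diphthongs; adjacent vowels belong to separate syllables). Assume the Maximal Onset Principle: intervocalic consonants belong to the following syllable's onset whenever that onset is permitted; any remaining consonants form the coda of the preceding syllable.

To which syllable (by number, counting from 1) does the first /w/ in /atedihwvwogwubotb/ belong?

Vowels present: a, e, i, o, u, o; each is a nucleus, giving 6 syllables.
V1 /a/ – V2 /e/: /t/ is a single consonant, so it becomes the next onset.
V2 /e/ – V3 /i/: /d/ → onset of the next syllable (single consonants are always licit onsets).
V3 /i/ – V4 /o/: /hwvw/ — longest licit onset from the right is /vw/, leaving /hw/ as coda.
V4 /o/ – V5 /u/: /gw/ is a licit onset in full, so it all attaches to the next syllable.
V5 /u/ – V6 /o/: /b/ → onset of the next syllable (single consonants are always licit onsets).
Putting it together: a.te.dihw.vwo.gwu.botb.
The first /w/ is in the coda of syllable 3 (/dihw/).

3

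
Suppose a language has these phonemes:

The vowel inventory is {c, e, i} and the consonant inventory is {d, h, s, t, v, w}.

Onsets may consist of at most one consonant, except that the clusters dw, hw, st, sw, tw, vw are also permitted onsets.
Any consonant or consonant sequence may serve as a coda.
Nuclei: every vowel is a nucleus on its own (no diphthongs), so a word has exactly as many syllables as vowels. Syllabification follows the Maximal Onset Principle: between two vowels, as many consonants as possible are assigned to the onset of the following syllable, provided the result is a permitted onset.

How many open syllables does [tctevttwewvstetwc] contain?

The vowels are c, e, e, e, c — 5 nuclei, so 5 syllables.
V1 /c/ – V2 /e/: just /t/ — single C goes to the following onset.
V2 /e/ – V3 /e/: /vttw/ — longest licit onset from the right is /tw/, leaving /vt/ as coda.
V3 /e/ – V4 /e/: cluster /wvst/ — the longest permitted-onset suffix is /st/; onset = /st/, preceding coda = /wv/.
V4 /e/ – V5 /c/: cluster /tw/ — /tw/ is itself a permitted onset, so the whole cluster goes right; preceding coda = ∅.
Syllabification: tc.tevt.twewv.ste.twc.
Classifying each syllable: /tc/ (open), /tevt/ (closed), /twewv/ (closed), /ste/ (open), /twc/ (open).
Open syllables: 3.

3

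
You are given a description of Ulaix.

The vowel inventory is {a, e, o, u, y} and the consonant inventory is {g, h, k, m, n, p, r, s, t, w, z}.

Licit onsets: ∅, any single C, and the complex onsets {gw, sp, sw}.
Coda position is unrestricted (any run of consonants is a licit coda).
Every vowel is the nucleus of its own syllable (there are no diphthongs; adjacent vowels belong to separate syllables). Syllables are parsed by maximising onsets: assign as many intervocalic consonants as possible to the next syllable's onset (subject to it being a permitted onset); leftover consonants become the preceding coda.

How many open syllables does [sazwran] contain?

The vowels are a, a — 2 nuclei, so 2 syllables.
Between /a/ (V1) and /a/ (V2): cluster /zwr/ — the longest permitted-onset suffix is /r/; onset = /r/, preceding coda = /zw/.
So the parse is sazw.ran.
Classifying each syllable: /sazw/ (closed), /ran/ (closed).
Open syllables: 0.

0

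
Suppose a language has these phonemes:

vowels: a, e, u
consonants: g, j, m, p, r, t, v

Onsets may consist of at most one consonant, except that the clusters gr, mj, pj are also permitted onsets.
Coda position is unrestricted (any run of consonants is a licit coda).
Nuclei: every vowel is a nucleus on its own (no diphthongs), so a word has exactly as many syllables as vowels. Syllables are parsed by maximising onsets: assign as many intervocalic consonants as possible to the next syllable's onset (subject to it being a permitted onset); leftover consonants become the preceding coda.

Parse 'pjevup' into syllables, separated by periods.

pje.vup

Nuclei (vowels): e, u → 2 syllables.
Between /e/ (V1) and /u/ (V2): just /v/ — single C goes to the following onset.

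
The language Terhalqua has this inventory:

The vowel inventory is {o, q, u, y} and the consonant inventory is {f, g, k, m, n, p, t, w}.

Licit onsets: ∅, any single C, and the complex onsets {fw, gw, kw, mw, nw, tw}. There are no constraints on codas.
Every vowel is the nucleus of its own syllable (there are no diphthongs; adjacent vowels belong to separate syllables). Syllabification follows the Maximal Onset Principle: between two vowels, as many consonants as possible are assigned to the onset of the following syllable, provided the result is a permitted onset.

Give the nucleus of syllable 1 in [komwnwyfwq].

Nuclei (vowels): o, y, q → 3 syllables.
The first nucleus (vowel 1 from the left) is /o/.

o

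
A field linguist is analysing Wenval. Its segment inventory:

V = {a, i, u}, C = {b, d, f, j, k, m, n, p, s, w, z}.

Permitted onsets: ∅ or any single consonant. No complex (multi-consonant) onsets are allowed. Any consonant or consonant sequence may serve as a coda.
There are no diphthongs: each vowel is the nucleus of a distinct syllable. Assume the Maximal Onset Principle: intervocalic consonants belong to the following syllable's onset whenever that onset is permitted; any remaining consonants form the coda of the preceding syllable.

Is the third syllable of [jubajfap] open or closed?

The vowels are u, a, a — 3 nuclei, so 3 syllables.
/u…a/ gap (V1→V2): just /b/ — single C goes to the following onset.
/a…a/ gap (V2→V3): /jf/; trying suffixes from longest down, /f/ is the first permitted one, so coda /j/ | onset /f/.
Putting it together: ju.baj.fap.
Syllable 3 is /fap/ with coda /p/, so it is closed.

closed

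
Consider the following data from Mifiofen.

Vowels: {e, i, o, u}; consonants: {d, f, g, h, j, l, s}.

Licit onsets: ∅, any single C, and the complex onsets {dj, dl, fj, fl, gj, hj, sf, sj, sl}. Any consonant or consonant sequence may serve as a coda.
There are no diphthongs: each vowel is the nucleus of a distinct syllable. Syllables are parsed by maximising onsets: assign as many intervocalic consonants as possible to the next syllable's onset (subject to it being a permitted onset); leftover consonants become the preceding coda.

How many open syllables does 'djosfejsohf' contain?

1

Vowels present: o, e, o; each is a nucleus, giving 3 syllables.
Between /o/ (V1) and /e/ (V2): /sf/ — entire cluster is a permitted onset → onset /sf/, coda ∅.
Between /e/ (V2) and /o/ (V3): /js/ splits as /j/ + /s/ (/s/ is the longest suffix that is a licit onset).
Result: djo.sfej.sohf.
Classifying each syllable: /djo/ (open), /sfej/ (closed), /sohf/ (closed).
Open syllables: 1.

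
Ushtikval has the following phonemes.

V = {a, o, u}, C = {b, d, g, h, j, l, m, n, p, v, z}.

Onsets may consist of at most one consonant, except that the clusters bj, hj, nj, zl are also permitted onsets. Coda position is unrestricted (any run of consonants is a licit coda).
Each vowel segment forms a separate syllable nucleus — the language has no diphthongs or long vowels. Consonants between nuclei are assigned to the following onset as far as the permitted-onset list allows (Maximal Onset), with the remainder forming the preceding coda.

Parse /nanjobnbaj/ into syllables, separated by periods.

na.njobn.baj

The vowels are a, o, a — 3 nuclei, so 3 syllables.
V1 /a/ – V2 /o/: /nj/ is a licit onset in full, so it all attaches to the next syllable.
V2 /o/ – V3 /a/: cluster /bnb/ — the longest permitted-onset suffix is /b/; onset = /b/, preceding coda = /bn/.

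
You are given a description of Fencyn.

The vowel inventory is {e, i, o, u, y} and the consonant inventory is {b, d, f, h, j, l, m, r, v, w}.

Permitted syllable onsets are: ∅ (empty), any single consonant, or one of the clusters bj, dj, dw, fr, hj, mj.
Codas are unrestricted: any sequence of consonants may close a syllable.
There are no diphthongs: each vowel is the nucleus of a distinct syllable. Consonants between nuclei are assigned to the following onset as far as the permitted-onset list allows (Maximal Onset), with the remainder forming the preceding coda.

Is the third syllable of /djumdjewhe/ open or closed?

Nuclei (vowels): u, e, e → 3 syllables.
Between /u/ (V1) and /e/ (V2): /mdj/ — longest licit onset from the right is /dj/, leaving /m/ as coda.
Between /e/ (V2) and /e/ (V3): cluster /wh/ — the longest permitted-onset suffix is /h/; onset = /h/, preceding coda = /w/.
Syllabification: djum.djew.he.
Syllable 3 is /he/; it ends in its nucleus with no coda, so it is open.

open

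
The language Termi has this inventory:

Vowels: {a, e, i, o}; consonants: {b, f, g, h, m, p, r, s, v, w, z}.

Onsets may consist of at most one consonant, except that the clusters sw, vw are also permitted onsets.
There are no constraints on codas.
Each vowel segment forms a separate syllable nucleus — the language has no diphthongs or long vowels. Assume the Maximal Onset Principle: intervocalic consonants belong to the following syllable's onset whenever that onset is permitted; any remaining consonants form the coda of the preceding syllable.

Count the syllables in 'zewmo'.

The vowels are e, o — 2 nuclei, so 2 syllables.

2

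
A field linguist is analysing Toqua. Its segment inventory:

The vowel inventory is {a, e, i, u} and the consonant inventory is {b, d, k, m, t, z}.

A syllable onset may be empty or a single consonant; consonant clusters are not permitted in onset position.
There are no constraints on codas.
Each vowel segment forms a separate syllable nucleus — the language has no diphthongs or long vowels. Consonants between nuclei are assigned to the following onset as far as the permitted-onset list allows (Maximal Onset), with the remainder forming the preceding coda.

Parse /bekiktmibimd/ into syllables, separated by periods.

Nuclei (vowels): e, i, i, i → 4 syllables.
/e…i/ gap (V1→V2): just /k/ — single C goes to the following onset.
/i…i/ gap (V2→V3): /ktm/; trying suffixes from longest down, /m/ is the first permitted one, so coda /kt/ | onset /m/.
/i…i/ gap (V3→V4): /b/ is a single consonant, so it becomes the next onset.

be.kikt.mi.bimd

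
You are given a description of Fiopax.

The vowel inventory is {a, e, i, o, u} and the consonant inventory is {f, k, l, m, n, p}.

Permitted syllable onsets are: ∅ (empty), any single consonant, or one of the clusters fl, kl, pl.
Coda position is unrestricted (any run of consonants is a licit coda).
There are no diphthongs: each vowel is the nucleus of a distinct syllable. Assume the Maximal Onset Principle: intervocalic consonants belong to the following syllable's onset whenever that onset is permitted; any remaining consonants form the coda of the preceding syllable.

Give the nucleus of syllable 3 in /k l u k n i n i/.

i

Nuclei (vowels): u, i, i → 3 syllables.
The third nucleus (vowel 3 from the left) is /i/.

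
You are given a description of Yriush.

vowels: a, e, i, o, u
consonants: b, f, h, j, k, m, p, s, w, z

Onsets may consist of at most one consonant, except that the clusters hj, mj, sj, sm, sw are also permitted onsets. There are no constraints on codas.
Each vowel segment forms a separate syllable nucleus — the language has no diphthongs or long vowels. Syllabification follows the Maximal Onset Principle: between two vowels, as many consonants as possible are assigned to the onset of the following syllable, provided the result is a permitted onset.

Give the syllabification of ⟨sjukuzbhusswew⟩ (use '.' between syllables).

sju.kuzb.hus.swew

Vowels present: u, u, u, e; each is a nucleus, giving 4 syllables.
V1 /u/ – V2 /u/: /k/ → onset of the next syllable (single consonants are always licit onsets).
V2 /u/ – V3 /u/: /zbh/; trying suffixes from longest down, /h/ is the first permitted one, so coda /zb/ | onset /h/.
V3 /u/ – V4 /e/: /ssw/ splits as /s/ + /sw/ (/sw/ is the longest suffix that is a licit onset).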